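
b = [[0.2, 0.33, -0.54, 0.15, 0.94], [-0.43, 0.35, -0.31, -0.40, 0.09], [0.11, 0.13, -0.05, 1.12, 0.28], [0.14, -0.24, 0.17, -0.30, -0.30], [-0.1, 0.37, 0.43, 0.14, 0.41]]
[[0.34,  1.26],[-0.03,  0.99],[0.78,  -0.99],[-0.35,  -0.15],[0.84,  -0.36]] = b@ [[0.49,-0.32], [1.6,-0.21], [0.58,-1.26], [0.5,-1.12], [-0.05,0.94]]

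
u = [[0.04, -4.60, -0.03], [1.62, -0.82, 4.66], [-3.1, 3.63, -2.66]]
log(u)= [[4.96, -1.03, 4.74],[3.58, 1.03, 3.87],[-3.28, -0.16, -2.17]]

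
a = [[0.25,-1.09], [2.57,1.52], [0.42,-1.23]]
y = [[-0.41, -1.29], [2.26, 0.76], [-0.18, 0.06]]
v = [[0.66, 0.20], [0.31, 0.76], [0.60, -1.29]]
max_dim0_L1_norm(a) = 3.84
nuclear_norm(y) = 3.58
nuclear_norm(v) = 2.43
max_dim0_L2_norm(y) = 2.3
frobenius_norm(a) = 3.44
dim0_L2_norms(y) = [2.3, 1.5]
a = v + y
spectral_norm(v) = 1.55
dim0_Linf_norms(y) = [2.26, 1.29]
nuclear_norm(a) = 4.67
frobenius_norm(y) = 2.75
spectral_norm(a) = 3.03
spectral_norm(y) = 2.55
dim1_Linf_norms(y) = [1.29, 2.26, 0.18]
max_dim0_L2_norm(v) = 1.51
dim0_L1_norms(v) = [1.57, 2.25]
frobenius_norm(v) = 1.78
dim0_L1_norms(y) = [2.85, 2.11]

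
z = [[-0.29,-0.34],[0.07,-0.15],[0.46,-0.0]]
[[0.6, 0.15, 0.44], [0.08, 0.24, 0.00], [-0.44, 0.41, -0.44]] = z @ [[-0.95, 0.89, -0.95],[-0.96, -1.2, -0.47]]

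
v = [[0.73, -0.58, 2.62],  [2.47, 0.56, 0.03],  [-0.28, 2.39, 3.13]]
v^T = [[0.73, 2.47, -0.28], [-0.58, 0.56, 2.39], [2.62, 0.03, 3.13]]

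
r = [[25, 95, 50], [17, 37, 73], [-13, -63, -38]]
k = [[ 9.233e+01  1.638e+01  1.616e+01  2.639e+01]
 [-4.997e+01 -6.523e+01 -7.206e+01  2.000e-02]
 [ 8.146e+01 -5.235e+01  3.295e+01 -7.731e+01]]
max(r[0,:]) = 95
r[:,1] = [95, 37, -63]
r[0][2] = 50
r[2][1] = -63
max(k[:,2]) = 32.95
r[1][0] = 17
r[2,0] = -13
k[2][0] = 81.46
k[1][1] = -65.23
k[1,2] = -72.06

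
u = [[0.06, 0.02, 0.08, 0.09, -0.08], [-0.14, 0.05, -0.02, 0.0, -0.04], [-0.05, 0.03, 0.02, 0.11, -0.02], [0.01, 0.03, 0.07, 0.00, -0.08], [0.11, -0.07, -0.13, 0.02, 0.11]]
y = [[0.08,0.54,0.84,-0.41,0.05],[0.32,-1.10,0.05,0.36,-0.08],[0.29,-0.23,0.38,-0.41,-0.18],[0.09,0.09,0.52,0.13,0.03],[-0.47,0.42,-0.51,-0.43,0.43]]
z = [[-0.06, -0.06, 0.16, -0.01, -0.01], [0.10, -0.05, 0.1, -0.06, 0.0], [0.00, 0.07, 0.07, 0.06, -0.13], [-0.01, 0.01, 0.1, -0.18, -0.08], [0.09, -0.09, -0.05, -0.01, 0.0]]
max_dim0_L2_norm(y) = 1.32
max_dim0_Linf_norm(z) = 0.18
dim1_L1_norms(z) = [0.3, 0.31, 0.33, 0.38, 0.24]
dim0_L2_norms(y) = [0.65, 1.32, 1.18, 0.82, 0.48]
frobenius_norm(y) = 2.11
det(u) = -0.00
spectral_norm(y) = 1.53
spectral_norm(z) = 0.28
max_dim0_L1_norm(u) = 0.37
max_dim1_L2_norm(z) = 0.22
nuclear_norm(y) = 3.72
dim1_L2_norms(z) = [0.18, 0.16, 0.17, 0.22, 0.14]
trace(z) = -0.22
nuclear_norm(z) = 0.81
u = y @ z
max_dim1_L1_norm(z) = 0.38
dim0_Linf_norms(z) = [0.1, 0.09, 0.16, 0.18, 0.13]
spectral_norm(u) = 0.27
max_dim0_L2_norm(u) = 0.19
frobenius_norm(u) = 0.35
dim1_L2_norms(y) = [1.08, 1.2, 0.69, 0.55, 1.01]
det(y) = 0.00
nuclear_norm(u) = 0.62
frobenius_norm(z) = 0.40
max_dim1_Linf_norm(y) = 1.1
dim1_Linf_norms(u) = [0.09, 0.14, 0.11, 0.08, 0.13]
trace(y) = -0.08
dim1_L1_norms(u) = [0.33, 0.25, 0.23, 0.19, 0.44]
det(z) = 0.00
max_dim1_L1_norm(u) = 0.44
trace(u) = 0.24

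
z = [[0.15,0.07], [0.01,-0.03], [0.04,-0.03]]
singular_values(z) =[0.17, 0.05]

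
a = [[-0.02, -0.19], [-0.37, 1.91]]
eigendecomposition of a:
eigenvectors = [[-0.98,0.1], [-0.18,-1.0]]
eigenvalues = [-0.06, 1.95]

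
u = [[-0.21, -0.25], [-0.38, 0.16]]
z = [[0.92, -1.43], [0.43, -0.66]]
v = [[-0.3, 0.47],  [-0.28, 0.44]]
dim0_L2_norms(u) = [0.43, 0.3]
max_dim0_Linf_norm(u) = 0.38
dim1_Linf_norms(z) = [1.43, 0.66]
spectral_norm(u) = 0.43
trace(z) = 0.26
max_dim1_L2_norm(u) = 0.41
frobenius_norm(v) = 0.76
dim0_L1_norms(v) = [0.58, 0.91]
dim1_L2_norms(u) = [0.33, 0.41]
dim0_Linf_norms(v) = [0.3, 0.47]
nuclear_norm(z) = 1.88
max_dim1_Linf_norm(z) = 1.43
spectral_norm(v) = 0.76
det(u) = -0.13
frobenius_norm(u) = 0.53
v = u @ z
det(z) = 0.01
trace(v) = 0.14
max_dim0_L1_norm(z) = 2.09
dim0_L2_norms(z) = [1.02, 1.57]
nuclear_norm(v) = 0.76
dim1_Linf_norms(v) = [0.47, 0.44]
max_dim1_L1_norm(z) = 2.35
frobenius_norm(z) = 1.87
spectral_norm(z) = 1.87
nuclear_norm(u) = 0.73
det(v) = -0.00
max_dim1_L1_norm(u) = 0.54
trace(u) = -0.05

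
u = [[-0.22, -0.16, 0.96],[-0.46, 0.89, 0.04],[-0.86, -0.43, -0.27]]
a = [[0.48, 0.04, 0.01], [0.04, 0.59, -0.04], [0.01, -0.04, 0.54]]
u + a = [[0.26, -0.12, 0.97], [-0.42, 1.48, 0.00], [-0.85, -0.47, 0.27]]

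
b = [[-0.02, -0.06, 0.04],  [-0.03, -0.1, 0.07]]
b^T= [[-0.02, -0.03], [-0.06, -0.10], [0.04, 0.07]]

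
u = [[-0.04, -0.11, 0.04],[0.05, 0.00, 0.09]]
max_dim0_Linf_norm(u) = 0.11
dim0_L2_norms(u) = [0.06, 0.11, 0.1]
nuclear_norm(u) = 0.23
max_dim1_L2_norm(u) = 0.12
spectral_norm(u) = 0.13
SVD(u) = [[-0.96, -0.29], [-0.29, 0.96]] @ diag([0.12567009904971788, 0.10053370680937862]) @ [[0.19, 0.84, -0.52], [0.59, 0.32, 0.74]]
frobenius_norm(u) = 0.16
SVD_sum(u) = [[-0.02,-0.10,0.06],[-0.01,-0.03,0.02]] + [[-0.02,-0.01,-0.02], [0.06,0.03,0.07]]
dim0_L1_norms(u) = [0.09, 0.11, 0.13]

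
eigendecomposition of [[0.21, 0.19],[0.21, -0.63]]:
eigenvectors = [[0.97,-0.21], [0.23,0.98]]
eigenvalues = [0.26, -0.68]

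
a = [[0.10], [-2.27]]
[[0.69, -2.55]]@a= [[5.86]]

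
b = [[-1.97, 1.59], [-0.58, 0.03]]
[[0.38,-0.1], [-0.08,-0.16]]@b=[[-0.69, 0.6], [0.25, -0.13]]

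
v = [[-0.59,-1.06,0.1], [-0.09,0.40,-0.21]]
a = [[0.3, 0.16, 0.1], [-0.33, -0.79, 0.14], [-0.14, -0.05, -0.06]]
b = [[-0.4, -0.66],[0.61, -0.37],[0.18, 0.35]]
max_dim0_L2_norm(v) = 1.13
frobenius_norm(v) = 1.30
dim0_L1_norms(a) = [0.77, 1.0, 0.3]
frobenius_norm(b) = 1.12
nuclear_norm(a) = 1.19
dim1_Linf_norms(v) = [1.06, 0.4]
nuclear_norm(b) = 1.58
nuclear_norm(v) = 1.58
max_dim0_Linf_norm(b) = 0.66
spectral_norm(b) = 0.87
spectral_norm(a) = 0.91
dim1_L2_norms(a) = [0.35, 0.87, 0.16]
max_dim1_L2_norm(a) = 0.87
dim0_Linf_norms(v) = [0.59, 1.06, 0.21]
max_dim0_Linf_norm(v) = 1.06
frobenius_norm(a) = 0.95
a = b @ v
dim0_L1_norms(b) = [1.19, 1.38]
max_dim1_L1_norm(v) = 1.75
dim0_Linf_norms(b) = [0.61, 0.66]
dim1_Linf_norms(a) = [0.3, 0.79, 0.14]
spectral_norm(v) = 1.26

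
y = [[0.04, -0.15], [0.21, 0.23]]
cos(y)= [[1.01, 0.02], [-0.03, 0.99]]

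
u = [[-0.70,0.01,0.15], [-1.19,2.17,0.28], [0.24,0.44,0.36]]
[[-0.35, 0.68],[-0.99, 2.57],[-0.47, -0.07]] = u@[[0.23, -1.03], [-0.17, 0.66], [-1.24, -0.31]]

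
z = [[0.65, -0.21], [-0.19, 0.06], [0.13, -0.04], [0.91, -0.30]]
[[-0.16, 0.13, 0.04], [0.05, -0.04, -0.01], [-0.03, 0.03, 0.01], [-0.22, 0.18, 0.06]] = z @ [[-0.41, 0.33, 0.11], [-0.52, 0.41, 0.13]]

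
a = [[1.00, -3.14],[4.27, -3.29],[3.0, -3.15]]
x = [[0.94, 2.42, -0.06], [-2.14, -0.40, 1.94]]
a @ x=[[7.66, 3.68, -6.15],[11.05, 11.65, -6.64],[9.56, 8.52, -6.29]]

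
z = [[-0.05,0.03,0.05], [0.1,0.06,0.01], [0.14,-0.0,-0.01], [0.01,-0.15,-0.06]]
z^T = [[-0.05,0.1,0.14,0.01], [0.03,0.06,-0.0,-0.15], [0.05,0.01,-0.01,-0.06]]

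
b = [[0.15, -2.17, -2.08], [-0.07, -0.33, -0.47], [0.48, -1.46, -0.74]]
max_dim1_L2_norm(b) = 3.01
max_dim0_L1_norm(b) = 3.96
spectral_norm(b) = 3.46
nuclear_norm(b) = 4.04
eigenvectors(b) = [[(-0.79+0j), 0.94+0.00j, 0.94-0.00j], [(-0.46+0j), 0.31+0.02j, (0.31-0.02j)], [(0.41+0j), (-0.06-0.09j), -0.06+0.09j]]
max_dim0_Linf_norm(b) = 2.17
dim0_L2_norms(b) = [0.51, 2.64, 2.26]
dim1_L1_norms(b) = [4.4, 0.87, 2.68]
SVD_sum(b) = [[0.30, -2.28, -1.93], [0.05, -0.41, -0.35], [0.16, -1.24, -1.05]] + [[-0.15, 0.11, -0.15],  [-0.12, 0.09, -0.12],  [0.32, -0.22, 0.31]] + [[0.00, 0.00, -0.0], [-0.00, -0.00, 0.0], [-0.00, -0.0, 0.0]]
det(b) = -0.01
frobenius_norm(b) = 3.51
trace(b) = -0.92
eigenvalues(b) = [(-0.03+0j), (-0.45+0.14j), (-0.45-0.14j)]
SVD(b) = [[-0.87,-0.4,-0.29], [-0.16,-0.33,0.93], [-0.47,0.85,0.22]] @ diag([3.458832060378386, 0.5818682817750074, 0.0031750217031124555]) @ [[-0.10, 0.76, 0.64],[0.64, -0.45, 0.63],[-0.76, -0.47, 0.44]]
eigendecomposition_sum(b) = [[0.07+0.00j, (-0.23-0j), -0.06-0.00j], [(0.04+0j), -0.13-0.00j, -0.04-0.00j], [-0.04-0.00j, 0.12+0.00j, (0.03+0j)]] + [[0.04+2.81j, -0.97-9.14j, (-1.01-4.81j)], [(-0.06+0.94j), (-0.1-3.06j), (-0.22-1.62j)], [0.26-0.17j, (-0.79+0.64j), -0.39+0.38j]] + [[0.04-2.81j,-0.97+9.14j,(-1.01+4.81j)], [-0.06-0.94j,-0.10+3.06j,(-0.22+1.62j)], [(0.26+0.17j),(-0.79-0.64j),(-0.39-0.38j)]]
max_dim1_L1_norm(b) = 4.4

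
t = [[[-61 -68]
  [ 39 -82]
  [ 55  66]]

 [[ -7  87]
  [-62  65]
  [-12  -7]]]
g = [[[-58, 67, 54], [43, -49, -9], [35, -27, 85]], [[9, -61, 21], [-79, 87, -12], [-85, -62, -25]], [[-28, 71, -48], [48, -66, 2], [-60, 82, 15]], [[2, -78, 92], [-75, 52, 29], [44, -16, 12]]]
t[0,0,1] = -68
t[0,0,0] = -61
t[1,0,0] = -7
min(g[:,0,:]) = -78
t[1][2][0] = -12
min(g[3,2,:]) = -16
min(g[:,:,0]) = -85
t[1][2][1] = -7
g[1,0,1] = -61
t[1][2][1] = -7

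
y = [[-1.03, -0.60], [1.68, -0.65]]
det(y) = 1.68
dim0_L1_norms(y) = [2.71, 1.25]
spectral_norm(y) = 1.99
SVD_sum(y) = [[-0.92,0.14], [1.74,-0.26]] + [[-0.11, -0.74], [-0.06, -0.39]]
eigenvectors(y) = [[(0.1-0.5j), 0.10+0.50j], [(-0.86+0j), (-0.86-0j)]]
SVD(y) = [[-0.47, 0.88], [0.88, 0.47]] @ diag([1.9885017177991822, 0.843599975290245]) @ [[0.99, -0.15], [-0.15, -0.99]]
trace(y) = -1.68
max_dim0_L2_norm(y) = 1.97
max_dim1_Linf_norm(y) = 1.68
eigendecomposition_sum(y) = [[(-0.52+0.41j), -0.30-0.26j],[(0.84+0.72j), -0.33+0.57j]] + [[(-0.52-0.41j), -0.30+0.26j], [0.84-0.72j, -0.33-0.57j]]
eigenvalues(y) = [(-0.84+0.99j), (-0.84-0.99j)]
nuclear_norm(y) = 2.83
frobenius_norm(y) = 2.16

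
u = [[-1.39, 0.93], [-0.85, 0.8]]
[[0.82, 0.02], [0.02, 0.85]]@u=[[-1.16, 0.78], [-0.75, 0.70]]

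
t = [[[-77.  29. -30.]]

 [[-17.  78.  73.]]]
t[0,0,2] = -30.0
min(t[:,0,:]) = -77.0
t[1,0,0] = -17.0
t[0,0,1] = 29.0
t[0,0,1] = 29.0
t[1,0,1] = 78.0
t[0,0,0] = -77.0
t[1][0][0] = -17.0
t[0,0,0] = -77.0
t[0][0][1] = 29.0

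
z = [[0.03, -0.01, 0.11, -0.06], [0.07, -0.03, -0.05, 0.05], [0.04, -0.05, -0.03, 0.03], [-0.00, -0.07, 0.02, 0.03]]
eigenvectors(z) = [[(0.36+0j), (-0.8+0j), (-0.21+0.05j), -0.21-0.05j], [-0.65+0.00j, -0.29+0.00j, -0.29+0.42j, -0.29-0.42j], [-0.61+0.00j, (-0.01+0j), -0.41-0.05j, (-0.41+0.05j)], [(-0.27+0j), (0.53+0j), (-0.72+0j), -0.72-0.00j]]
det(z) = -0.00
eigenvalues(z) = [(-0.09+0j), (0.07+0j), (0.01+0.04j), (0.01-0.04j)]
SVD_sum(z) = [[-0.03, 0.03, 0.08, -0.06], [0.02, -0.02, -0.07, 0.05], [0.01, -0.02, -0.05, 0.03], [0.00, -0.01, -0.02, 0.01]] + [[0.04, -0.05, 0.03, 0.01], [0.02, -0.03, 0.02, 0.0], [0.02, -0.03, 0.02, 0.0], [0.03, -0.04, 0.03, 0.00]] + [[0.02,0.01,-0.0,-0.00], [0.03,0.02,-0.00,-0.01], [0.0,0.00,-0.00,-0.00], [-0.04,-0.03,0.01,0.01]] + [[-0.00, -0.0, -0.00, -0.0],  [0.0, 0.00, 0.00, 0.0],  [-0.00, -0.0, -0.00, -0.01],  [0.00, 0.00, 0.00, 0.00]]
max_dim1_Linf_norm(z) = 0.11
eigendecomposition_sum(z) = [[(-0.02+0j), 0.01-0.00j, (0.05-0j), -0.02+0.00j], [0.04-0.00j, -0.01+0.00j, -0.08+0.00j, 0.04-0.00j], [0.03-0.00j, -0.01+0.00j, (-0.08+0j), 0.04-0.00j], [(0.01-0j), (-0.01+0j), (-0.04+0j), 0.02-0.00j]] + [[0.04+0.00j,0j,(0.04+0j),(-0.04+0j)], [0.02+0.00j,0.00+0.00j,(0.02+0j),(-0.01+0j)], [0j,0j,0j,(-0+0j)], [-0.03-0.00j,-0.00+0.00j,(-0.03+0j),0.02-0.00j]] + [[0j, (-0.01+0j), 0.01-0.01j, (-0+0.01j)],[(0.01+0j), (-0.01+0.02j), 0.01-0.03j, (0.01+0.01j)],[0.00+0.01j, -0.02+0.00j, (0.02-0j), -0.00+0.01j],[(0.01+0.01j), -0.03+0.01j, (0.04-0.01j), -0.01+0.02j]] + [[-0j, (-0.01-0j), 0.01+0.01j, (-0-0.01j)],[0.01-0.00j, (-0.01-0.02j), 0.01+0.03j, 0.01-0.01j],[0.00-0.01j, -0.02-0.00j, 0.02+0.00j, -0.00-0.01j],[(0.01-0.01j), -0.03-0.01j, (0.04+0.01j), (-0.01-0.02j)]]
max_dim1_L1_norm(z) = 0.21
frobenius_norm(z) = 0.20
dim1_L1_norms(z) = [0.21, 0.2, 0.15, 0.12]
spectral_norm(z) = 0.15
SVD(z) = [[0.69,0.64,0.33,-0.01], [-0.58,0.36,0.55,0.48], [-0.4,0.41,0.02,-0.82], [-0.13,0.54,-0.77,0.31]] @ diag([0.15368671921058807, 0.10984841915547107, 0.06139575401950034, 0.01201160004773697]) @ [[-0.24, 0.26, 0.75, -0.56], [0.55, -0.69, 0.47, 0.07], [0.80, 0.54, -0.12, -0.24], [0.03, 0.41, 0.46, 0.79]]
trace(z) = 0.00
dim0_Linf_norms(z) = [0.07, 0.07, 0.11, 0.06]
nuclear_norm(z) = 0.34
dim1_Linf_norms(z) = [0.11, 0.07, 0.05, 0.07]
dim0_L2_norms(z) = [0.09, 0.09, 0.13, 0.09]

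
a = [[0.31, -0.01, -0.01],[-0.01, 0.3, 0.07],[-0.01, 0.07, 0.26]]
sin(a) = [[0.31, -0.01, -0.01], [-0.01, 0.29, 0.07], [-0.01, 0.07, 0.26]]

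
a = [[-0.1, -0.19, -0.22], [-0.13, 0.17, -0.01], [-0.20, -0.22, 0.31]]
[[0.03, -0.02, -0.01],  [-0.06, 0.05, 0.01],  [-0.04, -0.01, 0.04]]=a @ [[0.25, -0.16, -0.09], [-0.16, 0.19, 0.01], [-0.09, 0.01, 0.07]]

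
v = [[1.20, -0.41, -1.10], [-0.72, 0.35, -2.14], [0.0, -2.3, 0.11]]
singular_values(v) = [2.52, 2.28, 1.34]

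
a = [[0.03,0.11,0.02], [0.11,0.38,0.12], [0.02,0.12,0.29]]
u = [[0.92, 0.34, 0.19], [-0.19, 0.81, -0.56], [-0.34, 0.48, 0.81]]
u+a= [[0.95, 0.45, 0.21],[-0.08, 1.19, -0.44],[-0.32, 0.6, 1.1]]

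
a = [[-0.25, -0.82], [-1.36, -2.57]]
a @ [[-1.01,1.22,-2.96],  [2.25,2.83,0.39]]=[[-1.59, -2.63, 0.42],[-4.41, -8.93, 3.02]]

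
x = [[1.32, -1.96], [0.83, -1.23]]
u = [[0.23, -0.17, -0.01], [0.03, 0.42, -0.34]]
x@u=[[0.24, -1.05, 0.65],[0.15, -0.66, 0.41]]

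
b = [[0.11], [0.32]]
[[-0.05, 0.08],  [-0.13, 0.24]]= b @ [[-0.42,  0.76]]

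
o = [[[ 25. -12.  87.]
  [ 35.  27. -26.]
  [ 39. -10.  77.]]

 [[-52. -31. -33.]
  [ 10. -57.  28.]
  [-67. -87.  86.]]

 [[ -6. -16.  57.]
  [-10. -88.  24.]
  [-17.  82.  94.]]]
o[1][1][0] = 10.0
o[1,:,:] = [[-52.0, -31.0, -33.0], [10.0, -57.0, 28.0], [-67.0, -87.0, 86.0]]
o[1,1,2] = 28.0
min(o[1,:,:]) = -87.0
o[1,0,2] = -33.0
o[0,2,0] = 39.0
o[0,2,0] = 39.0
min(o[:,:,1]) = -88.0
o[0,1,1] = 27.0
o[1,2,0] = -67.0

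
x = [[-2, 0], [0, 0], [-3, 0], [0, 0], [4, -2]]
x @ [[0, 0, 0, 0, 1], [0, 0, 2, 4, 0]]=[[0, 0, 0, 0, -2], [0, 0, 0, 0, 0], [0, 0, 0, 0, -3], [0, 0, 0, 0, 0], [0, 0, -4, -8, 4]]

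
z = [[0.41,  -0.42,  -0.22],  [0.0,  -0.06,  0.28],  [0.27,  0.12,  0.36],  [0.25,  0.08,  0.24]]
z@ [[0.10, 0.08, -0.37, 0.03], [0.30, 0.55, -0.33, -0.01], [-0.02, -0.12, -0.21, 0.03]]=[[-0.08,-0.17,0.03,0.01], [-0.02,-0.07,-0.04,0.01], [0.06,0.04,-0.22,0.02], [0.04,0.04,-0.17,0.01]]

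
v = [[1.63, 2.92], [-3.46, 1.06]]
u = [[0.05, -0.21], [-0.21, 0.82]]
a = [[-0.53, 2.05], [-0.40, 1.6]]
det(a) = -0.03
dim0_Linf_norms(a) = [0.53, 2.05]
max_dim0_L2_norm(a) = 2.6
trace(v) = 2.69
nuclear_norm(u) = 0.88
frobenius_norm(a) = 2.68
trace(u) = 0.87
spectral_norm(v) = 3.85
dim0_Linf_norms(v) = [3.46, 2.92]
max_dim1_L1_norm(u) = 1.03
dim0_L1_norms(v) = [5.09, 3.98]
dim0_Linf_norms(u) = [0.21, 0.82]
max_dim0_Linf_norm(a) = 2.05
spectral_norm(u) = 0.87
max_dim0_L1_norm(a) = 3.65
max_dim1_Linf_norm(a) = 2.05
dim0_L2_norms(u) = [0.22, 0.85]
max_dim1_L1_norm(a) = 2.58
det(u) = -0.00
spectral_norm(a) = 2.68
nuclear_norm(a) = 2.69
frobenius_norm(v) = 4.93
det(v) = 11.83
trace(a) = 1.07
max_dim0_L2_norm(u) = 0.85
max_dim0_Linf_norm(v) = 3.46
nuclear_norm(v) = 6.92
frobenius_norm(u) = 0.87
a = v @ u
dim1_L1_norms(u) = [0.26, 1.03]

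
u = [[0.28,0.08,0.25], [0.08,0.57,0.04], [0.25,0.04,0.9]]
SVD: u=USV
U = [[0.34, 0.1, -0.93], [0.15, 0.98, 0.16], [0.93, -0.19, 0.32]]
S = [1.0, 0.57, 0.18]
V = [[0.34, 0.15, 0.93], [0.10, 0.98, -0.19], [-0.93, 0.16, 0.32]]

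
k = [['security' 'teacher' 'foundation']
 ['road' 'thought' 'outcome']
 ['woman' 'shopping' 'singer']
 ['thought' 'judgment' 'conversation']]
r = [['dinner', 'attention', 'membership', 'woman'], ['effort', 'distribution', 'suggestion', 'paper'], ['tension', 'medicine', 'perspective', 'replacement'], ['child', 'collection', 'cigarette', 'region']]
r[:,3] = ['woman', 'paper', 'replacement', 'region']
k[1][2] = 'outcome'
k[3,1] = 'judgment'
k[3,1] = 'judgment'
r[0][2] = 'membership'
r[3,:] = ['child', 'collection', 'cigarette', 'region']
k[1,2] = 'outcome'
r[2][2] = 'perspective'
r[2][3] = 'replacement'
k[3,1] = 'judgment'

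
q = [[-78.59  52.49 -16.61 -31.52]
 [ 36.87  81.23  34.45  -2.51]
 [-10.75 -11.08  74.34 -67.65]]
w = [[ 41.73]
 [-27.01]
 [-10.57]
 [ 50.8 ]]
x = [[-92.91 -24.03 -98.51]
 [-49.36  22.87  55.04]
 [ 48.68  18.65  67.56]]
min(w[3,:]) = 50.8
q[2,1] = -11.08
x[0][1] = -24.03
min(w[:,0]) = -27.01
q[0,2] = -16.61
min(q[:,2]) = -16.61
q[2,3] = -67.65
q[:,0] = [-78.59, 36.87, -10.75]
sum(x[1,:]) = 28.55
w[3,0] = 50.8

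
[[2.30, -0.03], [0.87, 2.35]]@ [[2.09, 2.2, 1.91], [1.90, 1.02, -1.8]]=[[4.75, 5.03, 4.45], [6.28, 4.31, -2.57]]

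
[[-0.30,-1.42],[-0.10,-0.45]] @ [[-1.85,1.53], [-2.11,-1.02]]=[[3.55, 0.99], [1.13, 0.31]]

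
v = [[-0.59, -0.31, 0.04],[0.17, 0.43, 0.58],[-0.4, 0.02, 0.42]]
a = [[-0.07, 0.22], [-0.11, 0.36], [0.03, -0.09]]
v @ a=[[0.08, -0.24], [-0.04, 0.14], [0.04, -0.12]]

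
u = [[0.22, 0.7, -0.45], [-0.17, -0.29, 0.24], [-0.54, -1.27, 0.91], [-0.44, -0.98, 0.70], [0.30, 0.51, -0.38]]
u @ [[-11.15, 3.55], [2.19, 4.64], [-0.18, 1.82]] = [[-0.84, 3.21], [1.22, -1.51], [3.08, -6.15], [2.63, -4.84], [-2.16, 2.74]]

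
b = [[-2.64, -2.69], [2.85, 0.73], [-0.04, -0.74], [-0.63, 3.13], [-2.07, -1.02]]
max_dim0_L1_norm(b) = 8.31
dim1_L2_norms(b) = [3.77, 2.94, 0.74, 3.19, 2.31]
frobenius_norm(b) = 6.24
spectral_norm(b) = 5.37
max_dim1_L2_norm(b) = 3.77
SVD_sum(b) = [[-2.71, -2.62], [1.84, 1.78], [-0.39, -0.38], [1.24, 1.2], [-1.58, -1.53]] + [[0.07, -0.07], [1.01, -1.05], [0.35, -0.36], [-1.87, 1.93], [-0.49, 0.51]]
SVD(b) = [[-0.7, -0.03],[0.48, -0.46],[-0.1, -0.16],[0.32, 0.85],[-0.41, 0.22]] @ diag([5.368525263725665, 3.179361019566555]) @ [[0.72, 0.70], [-0.70, 0.72]]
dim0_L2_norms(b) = [4.45, 4.38]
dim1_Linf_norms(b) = [2.69, 2.85, 0.74, 3.13, 2.07]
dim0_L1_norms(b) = [8.23, 8.31]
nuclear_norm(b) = 8.55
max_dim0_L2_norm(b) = 4.45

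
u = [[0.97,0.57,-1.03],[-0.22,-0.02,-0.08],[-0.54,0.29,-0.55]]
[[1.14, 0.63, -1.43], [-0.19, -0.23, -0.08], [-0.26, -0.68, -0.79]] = u@[[0.82, 0.96, 0.03], [0.52, -0.07, -0.63], [-0.05, 0.25, 1.07]]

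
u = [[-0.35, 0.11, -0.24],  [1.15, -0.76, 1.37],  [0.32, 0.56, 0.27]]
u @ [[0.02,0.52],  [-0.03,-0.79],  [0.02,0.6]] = [[-0.02, -0.41], [0.07, 2.02], [-0.01, -0.11]]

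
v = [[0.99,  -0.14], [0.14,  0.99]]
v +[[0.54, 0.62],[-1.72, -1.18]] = [[1.53,0.48], [-1.58,-0.19]]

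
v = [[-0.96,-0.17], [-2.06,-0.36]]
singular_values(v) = [2.31, 0.0]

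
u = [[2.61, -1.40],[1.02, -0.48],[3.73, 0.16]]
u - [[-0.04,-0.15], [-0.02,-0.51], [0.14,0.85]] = [[2.65, -1.25], [1.04, 0.03], [3.59, -0.69]]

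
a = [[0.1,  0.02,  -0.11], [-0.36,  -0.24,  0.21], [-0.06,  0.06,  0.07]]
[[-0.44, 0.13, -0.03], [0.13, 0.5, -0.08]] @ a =[[-0.09, -0.04, 0.07],[-0.16, -0.12, 0.09]]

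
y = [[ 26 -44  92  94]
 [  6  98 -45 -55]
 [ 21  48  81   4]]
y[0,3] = 94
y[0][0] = 26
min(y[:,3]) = -55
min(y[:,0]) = 6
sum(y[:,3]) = 43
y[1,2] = -45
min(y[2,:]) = 4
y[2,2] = 81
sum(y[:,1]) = 102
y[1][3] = -55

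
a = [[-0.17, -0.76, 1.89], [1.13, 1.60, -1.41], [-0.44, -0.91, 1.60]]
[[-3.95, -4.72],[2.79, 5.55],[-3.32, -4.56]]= a@[[0.42, 1.11], [-0.56, 0.89], [-2.28, -2.04]]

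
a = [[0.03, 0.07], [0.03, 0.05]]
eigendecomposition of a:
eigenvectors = [[-0.88,-0.78],[0.47,-0.63]]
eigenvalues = [-0.01, 0.09]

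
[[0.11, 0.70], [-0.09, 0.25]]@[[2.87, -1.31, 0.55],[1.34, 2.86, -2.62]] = [[1.25,1.86,-1.77],[0.08,0.83,-0.70]]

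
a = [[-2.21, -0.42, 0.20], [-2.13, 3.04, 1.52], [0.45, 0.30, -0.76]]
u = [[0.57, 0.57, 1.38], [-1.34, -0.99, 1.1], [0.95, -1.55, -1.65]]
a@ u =[[-0.51, -1.15, -3.84], [-3.84, -6.58, -2.10], [-0.87, 1.14, 2.2]]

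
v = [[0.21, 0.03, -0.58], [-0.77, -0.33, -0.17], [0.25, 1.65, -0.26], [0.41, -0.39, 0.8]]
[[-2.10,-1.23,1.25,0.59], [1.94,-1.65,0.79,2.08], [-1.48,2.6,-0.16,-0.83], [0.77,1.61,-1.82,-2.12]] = v@[[-3.06, 0.79, -0.34, -2.1], [-0.04, 1.85, -0.41, -0.47], [2.51, 2.51, -2.3, -1.8]]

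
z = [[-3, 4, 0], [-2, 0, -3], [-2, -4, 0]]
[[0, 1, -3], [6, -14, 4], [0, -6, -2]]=z @ [[0, 1, 1], [0, 1, 0], [-2, 4, -2]]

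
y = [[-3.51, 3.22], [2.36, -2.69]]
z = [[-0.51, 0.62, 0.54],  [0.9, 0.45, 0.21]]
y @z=[[4.69, -0.73, -1.22], [-3.62, 0.25, 0.71]]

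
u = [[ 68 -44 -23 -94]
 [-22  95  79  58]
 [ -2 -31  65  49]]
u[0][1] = -44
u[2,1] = -31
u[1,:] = [-22, 95, 79, 58]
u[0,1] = -44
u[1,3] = 58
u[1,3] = 58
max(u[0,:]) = 68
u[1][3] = 58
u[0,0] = 68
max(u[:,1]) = 95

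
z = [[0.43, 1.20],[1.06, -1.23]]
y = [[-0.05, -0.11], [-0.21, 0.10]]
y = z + [[-0.48, -1.31],[-1.27, 1.33]]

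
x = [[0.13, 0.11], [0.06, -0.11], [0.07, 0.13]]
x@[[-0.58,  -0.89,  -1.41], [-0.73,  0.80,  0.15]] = [[-0.16, -0.03, -0.17], [0.05, -0.14, -0.1], [-0.14, 0.04, -0.08]]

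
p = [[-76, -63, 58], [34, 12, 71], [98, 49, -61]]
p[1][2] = 71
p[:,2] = [58, 71, -61]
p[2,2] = -61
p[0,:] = [-76, -63, 58]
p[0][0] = -76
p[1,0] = 34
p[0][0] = -76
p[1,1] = 12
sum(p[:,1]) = -2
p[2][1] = 49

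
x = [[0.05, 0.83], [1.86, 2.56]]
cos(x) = [[0.62, -0.44], [-1.0, -0.72]]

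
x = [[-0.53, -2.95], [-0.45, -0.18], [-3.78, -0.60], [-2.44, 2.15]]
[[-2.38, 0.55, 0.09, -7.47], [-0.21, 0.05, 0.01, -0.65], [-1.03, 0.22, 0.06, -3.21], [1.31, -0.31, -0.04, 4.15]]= x @ [[0.15,-0.03,-0.01,0.46], [0.78,-0.18,-0.03,2.45]]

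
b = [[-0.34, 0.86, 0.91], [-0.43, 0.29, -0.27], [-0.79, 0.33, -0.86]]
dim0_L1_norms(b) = [1.56, 1.48, 2.04]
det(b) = -0.00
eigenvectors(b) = [[(-0.77+0j), -0.77-0.00j, -0.67+0.00j], [(-0.05-0.27j), -0.05+0.27j, -0.65+0.00j], [(0.14-0.56j), (0.14+0.56j), (0.36+0j)]]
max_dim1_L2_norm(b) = 1.3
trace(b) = -0.91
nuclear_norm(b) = 2.64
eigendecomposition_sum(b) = [[(-0.17+0.59j),  0.43-0.34j,  0.45+0.48j],  [-0.22-0.02j,  0.15+0.13j,  -0.14+0.19j],  [-0.39-0.23j,  0.16+0.38j,  -0.43+0.24j]] + [[(-0.17-0.59j), (0.43+0.34j), (0.45-0.48j)], [(-0.22+0.02j), 0.15-0.13j, (-0.14-0.19j)], [(-0.39+0.23j), (0.16-0.38j), -0.43-0.24j]] + [[0.00-0.00j, -0.00+0.00j, -0j], [0.00-0.00j, (-0+0j), 0.00-0.00j], [-0.00+0.00j, 0.00-0.00j, -0.00+0.00j]]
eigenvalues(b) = [(-0.45+0.96j), (-0.45-0.96j), (-0+0j)]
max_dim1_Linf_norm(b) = 0.91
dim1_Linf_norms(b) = [0.91, 0.43, 0.86]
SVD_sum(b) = [[0.30, 0.13, 0.78], [-0.13, -0.05, -0.33], [-0.36, -0.16, -0.94]] + [[-0.64, 0.73, 0.13], [-0.30, 0.34, 0.06], [-0.43, 0.49, 0.08]] + [[0.0, 0.00, -0.00], [-0.0, -0.0, 0.00], [0.0, 0.0, -0.0]]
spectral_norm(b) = 1.38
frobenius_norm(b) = 1.87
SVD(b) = [[0.62,0.77,0.14], [-0.26,0.37,-0.89], [-0.74,0.52,0.43]] @ diag([1.3773651163503555, 1.2651739634835715, 0.0004223558256002663]) @ [[0.35, 0.15, 0.92], [-0.65, 0.74, 0.13], [0.67, 0.65, -0.36]]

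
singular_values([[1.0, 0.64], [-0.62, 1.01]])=[1.2, 1.17]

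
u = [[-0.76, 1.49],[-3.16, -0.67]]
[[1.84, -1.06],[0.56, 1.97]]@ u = [[1.95, 3.45], [-6.65, -0.49]]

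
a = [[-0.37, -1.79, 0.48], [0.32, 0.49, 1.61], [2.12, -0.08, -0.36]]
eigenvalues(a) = [(-2.08+0j), (0.92+1.56j), (0.92-1.56j)]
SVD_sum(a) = [[-0.99, -0.40, 0.21],[0.15, 0.06, -0.03],[1.79, 0.72, -0.37]] + [[0.40, -1.21, -0.44],[-0.26, 0.78, 0.28],[0.24, -0.73, -0.26]] + [[0.22, -0.19, 0.71],[0.42, -0.35, 1.36],[0.09, -0.07, 0.28]]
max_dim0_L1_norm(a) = 2.81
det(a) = -6.81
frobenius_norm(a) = 3.34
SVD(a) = [[-0.48,-0.75,-0.46], [0.07,0.48,-0.87], [0.87,-0.45,-0.18]] @ diag([2.254715907620907, 1.7951765451541992, 1.6822595957965172]) @ [[0.91,0.37,-0.19], [-0.29,0.90,0.33], [-0.29,0.24,-0.93]]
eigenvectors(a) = [[(0.59+0j),-0.23+0.47j,-0.23-0.47j], [0.37+0.00j,(0.64+0j),0.64-0.00j], [(-0.71+0j),(0.22+0.52j),0.22-0.52j]]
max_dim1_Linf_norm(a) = 2.12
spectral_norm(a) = 2.25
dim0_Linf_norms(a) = [2.12, 1.79, 1.61]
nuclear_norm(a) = 5.73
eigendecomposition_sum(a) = [[(-0.83+0j),  -0.55-0.00j,  0.75-0.00j], [(-0.52+0j),  (-0.35-0j),  0.47-0.00j], [(1-0j),  0.67+0.00j,  -0.90+0.00j]] + [[0.23+0.50j, (-0.62+0.08j), (-0.13+0.46j)], [(0.42-0.51j), 0.42+0.63j, 0.57-0.10j], [0.56+0.17j, -0.37+0.56j, (0.27+0.43j)]] + [[(0.23-0.5j),(-0.62-0.08j),(-0.13-0.46j)], [0.42+0.51j,(0.42-0.63j),0.57+0.10j], [0.56-0.17j,(-0.37-0.56j),(0.27-0.43j)]]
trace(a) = -0.24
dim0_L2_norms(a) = [2.18, 1.86, 1.72]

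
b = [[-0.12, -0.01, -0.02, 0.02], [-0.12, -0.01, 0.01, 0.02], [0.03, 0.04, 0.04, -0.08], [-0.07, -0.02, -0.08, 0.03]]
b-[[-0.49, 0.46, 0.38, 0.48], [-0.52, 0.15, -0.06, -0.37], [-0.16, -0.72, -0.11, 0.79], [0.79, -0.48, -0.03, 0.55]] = [[0.37, -0.47, -0.4, -0.46], [0.4, -0.16, 0.07, 0.39], [0.19, 0.76, 0.15, -0.87], [-0.86, 0.46, -0.05, -0.52]]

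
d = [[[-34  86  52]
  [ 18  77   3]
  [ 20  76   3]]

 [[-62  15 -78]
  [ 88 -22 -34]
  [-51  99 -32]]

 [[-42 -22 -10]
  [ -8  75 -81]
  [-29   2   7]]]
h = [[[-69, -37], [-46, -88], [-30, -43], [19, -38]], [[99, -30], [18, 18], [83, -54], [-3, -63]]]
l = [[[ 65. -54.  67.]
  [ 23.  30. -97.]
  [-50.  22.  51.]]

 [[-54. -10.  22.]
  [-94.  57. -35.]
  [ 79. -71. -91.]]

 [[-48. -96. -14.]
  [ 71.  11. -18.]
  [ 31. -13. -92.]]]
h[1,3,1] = -63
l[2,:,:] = [[-48.0, -96.0, -14.0], [71.0, 11.0, -18.0], [31.0, -13.0, -92.0]]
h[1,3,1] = -63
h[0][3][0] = 19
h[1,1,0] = 18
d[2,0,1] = -22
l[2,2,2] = -92.0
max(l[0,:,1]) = 30.0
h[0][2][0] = -30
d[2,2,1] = 2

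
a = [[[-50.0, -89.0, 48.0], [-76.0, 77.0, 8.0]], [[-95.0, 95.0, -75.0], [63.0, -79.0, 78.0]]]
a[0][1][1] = 77.0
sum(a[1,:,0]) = -32.0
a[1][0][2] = -75.0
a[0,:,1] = [-89.0, 77.0]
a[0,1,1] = 77.0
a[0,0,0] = -50.0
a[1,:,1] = [95.0, -79.0]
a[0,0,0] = -50.0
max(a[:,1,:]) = 78.0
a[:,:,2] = [[48.0, 8.0], [-75.0, 78.0]]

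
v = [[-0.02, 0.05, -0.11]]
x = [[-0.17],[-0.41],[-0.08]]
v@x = [[-0.01]]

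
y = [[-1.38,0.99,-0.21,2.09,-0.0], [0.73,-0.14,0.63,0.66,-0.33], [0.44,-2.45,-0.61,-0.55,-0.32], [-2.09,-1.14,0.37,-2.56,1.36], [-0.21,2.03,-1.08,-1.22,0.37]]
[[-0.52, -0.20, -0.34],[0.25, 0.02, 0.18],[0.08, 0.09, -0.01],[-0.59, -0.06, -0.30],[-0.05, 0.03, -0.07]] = y @ [[0.36, 0.08, 0.20],[0.01, -0.01, 0.02],[0.04, -0.02, 0.10],[-0.01, -0.04, -0.03],[0.10, -0.0, 0.02]]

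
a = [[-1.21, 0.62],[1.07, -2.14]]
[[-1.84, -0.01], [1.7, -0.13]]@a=[[2.22, -1.12], [-2.2, 1.33]]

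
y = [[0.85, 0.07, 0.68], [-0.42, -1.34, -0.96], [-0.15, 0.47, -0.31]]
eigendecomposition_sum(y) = [[0.80+0.00j, 0.12+0.00j, 0.42+0.00j], [-0.09-0.00j, -0.01+0.00j, -0.05-0.00j], [(-0.16-0j), -0.02+0.00j, -0.08-0.00j]] + [[(0.02-0.09j), (-0.03-0.26j), (0.13-0.32j)], [(-0.17-0.27j), (-0.66-0.53j), (-0.46-1.06j)], [(0.01+0.26j), 0.25+0.65j, -0.11+0.93j]] + [[0.02+0.09j, -0.03+0.26j, (0.13+0.32j)], [-0.17+0.27j, -0.66+0.53j, -0.46+1.06j], [0.01-0.26j, 0.25-0.65j, -0.11-0.93j]]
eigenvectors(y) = [[0.97+0.00j,  (-0.16-0.16j),  (-0.16+0.16j)],[(-0.11+0j),  -0.75+0.00j,  (-0.75-0j)],[-0.19+0.00j,  0.53+0.31j,  0.53-0.31j]]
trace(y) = -0.80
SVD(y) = [[-0.44,  -0.75,  0.49], [0.9,  -0.34,  0.27], [-0.04,  0.56,  0.83]] @ diag([1.8546184769112968, 0.9560442357700658, 0.26319142149784036]) @ [[-0.4, -0.67, -0.62], [-0.61, 0.70, -0.37], [0.69, 0.23, -0.69]]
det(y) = 0.47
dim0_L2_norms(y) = [0.96, 1.42, 1.22]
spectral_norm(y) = 1.85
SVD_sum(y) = [[0.32, 0.55, 0.50], [-0.67, -1.13, -1.03], [0.03, 0.04, 0.04]] + [[0.44, -0.51, 0.27], [0.20, -0.23, 0.12], [-0.33, 0.38, -0.2]] + [[0.09, 0.03, -0.09], [0.05, 0.02, -0.05], [0.15, 0.05, -0.15]]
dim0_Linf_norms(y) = [0.85, 1.34, 0.96]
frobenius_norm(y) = 2.10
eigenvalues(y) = [(0.71+0j), (-0.75+0.3j), (-0.75-0.3j)]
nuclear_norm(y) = 3.07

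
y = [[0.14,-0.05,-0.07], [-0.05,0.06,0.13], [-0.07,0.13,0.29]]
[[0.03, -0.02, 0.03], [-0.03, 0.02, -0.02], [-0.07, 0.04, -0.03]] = y @ [[0.05, -0.08, 0.17], [-0.18, 0.05, -0.23], [-0.15, 0.1, 0.03]]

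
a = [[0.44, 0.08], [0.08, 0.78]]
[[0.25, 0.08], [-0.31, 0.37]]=a@[[0.65, 0.09], [-0.47, 0.47]]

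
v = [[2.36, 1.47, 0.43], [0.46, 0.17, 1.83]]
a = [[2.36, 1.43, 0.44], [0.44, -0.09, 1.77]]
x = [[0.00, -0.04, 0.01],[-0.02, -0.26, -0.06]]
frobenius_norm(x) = 0.27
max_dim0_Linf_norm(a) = 2.36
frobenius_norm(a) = 3.34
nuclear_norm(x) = 0.29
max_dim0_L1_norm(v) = 2.82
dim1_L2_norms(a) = [2.79, 1.83]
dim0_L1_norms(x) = [0.02, 0.3, 0.07]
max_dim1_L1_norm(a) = 4.23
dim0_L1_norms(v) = [2.82, 1.64, 2.26]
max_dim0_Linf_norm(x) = 0.26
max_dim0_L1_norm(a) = 2.8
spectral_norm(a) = 2.89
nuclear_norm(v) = 4.61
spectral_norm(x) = 0.27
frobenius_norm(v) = 3.39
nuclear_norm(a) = 4.56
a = v + x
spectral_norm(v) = 2.96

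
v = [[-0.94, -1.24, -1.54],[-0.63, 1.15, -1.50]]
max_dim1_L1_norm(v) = 3.72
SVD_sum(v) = [[-0.9, -0.23, -1.70], [-0.68, -0.18, -1.29]] + [[-0.04, -1.01, 0.16], [0.05, 1.33, -0.21]]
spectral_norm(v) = 2.43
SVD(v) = [[-0.80, -0.6], [-0.6, 0.8]] @ diag([2.431796647744267, 1.6877692567468299]) @ [[0.46,0.12,0.88], [0.04,0.99,-0.16]]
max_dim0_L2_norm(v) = 2.15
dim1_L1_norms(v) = [3.72, 3.28]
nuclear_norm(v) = 4.12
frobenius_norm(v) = 2.96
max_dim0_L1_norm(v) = 3.04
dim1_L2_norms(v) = [2.19, 1.99]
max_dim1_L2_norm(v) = 2.19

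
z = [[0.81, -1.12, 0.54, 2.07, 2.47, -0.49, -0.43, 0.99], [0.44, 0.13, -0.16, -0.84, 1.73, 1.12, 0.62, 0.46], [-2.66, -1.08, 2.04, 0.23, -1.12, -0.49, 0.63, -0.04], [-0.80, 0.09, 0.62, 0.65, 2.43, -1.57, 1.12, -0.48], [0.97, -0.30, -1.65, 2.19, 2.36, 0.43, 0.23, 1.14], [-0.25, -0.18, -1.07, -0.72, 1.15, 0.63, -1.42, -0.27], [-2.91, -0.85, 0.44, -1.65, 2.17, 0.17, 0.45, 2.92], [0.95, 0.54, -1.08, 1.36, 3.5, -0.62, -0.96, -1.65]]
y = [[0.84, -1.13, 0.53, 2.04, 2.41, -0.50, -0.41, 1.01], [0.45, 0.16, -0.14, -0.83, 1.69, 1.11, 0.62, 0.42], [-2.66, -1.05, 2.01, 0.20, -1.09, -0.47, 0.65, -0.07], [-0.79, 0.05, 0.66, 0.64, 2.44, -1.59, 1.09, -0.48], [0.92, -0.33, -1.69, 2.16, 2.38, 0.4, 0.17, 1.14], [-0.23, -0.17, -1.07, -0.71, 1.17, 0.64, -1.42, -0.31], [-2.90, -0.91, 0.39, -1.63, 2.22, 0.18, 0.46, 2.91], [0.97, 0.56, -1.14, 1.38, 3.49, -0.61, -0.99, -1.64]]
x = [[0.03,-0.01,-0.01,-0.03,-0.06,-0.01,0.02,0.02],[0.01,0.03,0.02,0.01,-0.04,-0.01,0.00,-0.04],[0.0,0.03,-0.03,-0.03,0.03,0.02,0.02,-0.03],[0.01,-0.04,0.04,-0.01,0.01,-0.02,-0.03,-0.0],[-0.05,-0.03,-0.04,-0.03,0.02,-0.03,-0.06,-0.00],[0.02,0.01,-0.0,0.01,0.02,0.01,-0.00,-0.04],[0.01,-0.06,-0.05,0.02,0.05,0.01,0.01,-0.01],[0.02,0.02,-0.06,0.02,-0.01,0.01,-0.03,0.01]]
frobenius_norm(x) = 0.22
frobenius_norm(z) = 10.62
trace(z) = 5.42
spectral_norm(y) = 6.95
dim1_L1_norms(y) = [8.87, 5.42, 8.2, 7.74, 9.19, 5.72, 11.6, 10.78]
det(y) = -387.58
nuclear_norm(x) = 0.55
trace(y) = 5.49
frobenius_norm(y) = 10.60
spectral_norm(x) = 0.13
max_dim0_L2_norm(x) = 0.1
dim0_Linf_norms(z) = [2.91, 1.12, 2.04, 2.19, 3.5, 1.57, 1.42, 2.92]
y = z + x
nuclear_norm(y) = 24.38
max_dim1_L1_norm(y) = 11.6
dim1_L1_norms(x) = [0.19, 0.16, 0.19, 0.16, 0.26, 0.11, 0.22, 0.18]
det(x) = 0.00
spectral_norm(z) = 6.96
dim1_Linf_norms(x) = [0.06, 0.04, 0.03, 0.04, 0.06, 0.04, 0.06, 0.06]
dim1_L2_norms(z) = [3.74, 2.41, 3.79, 3.36, 3.96, 2.36, 5.06, 4.53]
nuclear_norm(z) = 24.43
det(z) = -386.63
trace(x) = 0.07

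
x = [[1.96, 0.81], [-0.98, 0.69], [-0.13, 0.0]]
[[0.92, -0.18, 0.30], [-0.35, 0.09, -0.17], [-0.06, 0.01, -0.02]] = x@ [[0.43, -0.09, 0.16], [0.10, 0.0, -0.02]]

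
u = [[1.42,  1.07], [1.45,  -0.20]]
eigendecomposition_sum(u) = [[1.62, 0.75], [1.02, 0.48]] + [[-0.2, 0.32], [0.43, -0.68]]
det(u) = -1.84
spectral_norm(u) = 2.14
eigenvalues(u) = [2.1, -0.88]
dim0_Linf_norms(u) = [1.45, 1.07]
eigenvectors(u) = [[0.85, -0.42], [0.53, 0.91]]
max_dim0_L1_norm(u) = 2.87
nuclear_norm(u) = 3.00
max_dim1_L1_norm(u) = 2.49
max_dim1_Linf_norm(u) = 1.45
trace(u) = 1.22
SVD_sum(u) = [[1.60,0.58], [1.22,0.44]] + [[-0.18, 0.49], [0.23, -0.64]]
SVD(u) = [[-0.80, -0.61],[-0.61, 0.80]] @ diag([2.136803841736923, 0.8589932141398601]) @ [[-0.94, -0.34], [0.34, -0.94]]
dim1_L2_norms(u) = [1.78, 1.46]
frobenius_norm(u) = 2.30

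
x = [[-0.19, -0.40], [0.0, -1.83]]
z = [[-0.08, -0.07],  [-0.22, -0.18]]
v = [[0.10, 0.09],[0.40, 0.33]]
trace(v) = 0.43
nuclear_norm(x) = 2.06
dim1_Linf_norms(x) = [0.4, 1.83]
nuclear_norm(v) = 0.54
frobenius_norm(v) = 0.54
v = x @ z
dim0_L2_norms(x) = [0.19, 1.87]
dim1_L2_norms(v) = [0.13, 0.52]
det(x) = 0.35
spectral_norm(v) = 0.54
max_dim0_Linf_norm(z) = 0.22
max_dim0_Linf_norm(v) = 0.4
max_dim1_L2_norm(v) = 0.52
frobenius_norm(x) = 1.88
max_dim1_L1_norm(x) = 1.83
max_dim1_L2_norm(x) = 1.83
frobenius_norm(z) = 0.30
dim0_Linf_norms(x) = [0.19, 1.83]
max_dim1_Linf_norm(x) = 1.83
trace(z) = -0.26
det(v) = -0.00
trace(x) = -2.02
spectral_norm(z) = 0.30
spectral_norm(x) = 1.87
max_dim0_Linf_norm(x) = 1.83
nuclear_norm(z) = 0.31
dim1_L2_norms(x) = [0.44, 1.83]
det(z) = -0.00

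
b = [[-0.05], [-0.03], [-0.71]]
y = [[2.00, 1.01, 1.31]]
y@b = [[-1.06]]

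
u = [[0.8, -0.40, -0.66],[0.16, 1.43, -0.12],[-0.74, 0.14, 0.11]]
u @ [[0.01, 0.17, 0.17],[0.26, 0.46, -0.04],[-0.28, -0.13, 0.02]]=[[0.09, 0.04, 0.14], [0.41, 0.70, -0.03], [-0.0, -0.08, -0.13]]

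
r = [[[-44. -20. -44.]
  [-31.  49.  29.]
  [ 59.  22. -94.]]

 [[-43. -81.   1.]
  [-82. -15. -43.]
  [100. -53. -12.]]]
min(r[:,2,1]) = -53.0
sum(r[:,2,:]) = 22.0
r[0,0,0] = -44.0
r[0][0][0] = -44.0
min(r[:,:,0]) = -82.0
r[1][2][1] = -53.0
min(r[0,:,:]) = -94.0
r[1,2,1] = -53.0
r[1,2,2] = -12.0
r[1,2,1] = -53.0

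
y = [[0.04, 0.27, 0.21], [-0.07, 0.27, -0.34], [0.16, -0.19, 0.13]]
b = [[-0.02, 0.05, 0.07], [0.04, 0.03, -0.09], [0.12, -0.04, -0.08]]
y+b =[[0.02, 0.32, 0.28], [-0.03, 0.3, -0.43], [0.28, -0.23, 0.05]]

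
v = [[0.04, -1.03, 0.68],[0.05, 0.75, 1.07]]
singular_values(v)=[1.31, 1.23]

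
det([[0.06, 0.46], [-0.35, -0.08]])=0.156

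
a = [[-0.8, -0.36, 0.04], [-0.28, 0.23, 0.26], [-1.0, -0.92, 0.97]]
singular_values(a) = [1.83, 0.48, 0.4]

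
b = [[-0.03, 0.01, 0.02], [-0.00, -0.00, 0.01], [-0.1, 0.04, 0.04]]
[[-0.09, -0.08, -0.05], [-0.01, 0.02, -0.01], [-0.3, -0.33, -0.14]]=b @ [[1.72, 3.11, 0.40],[-2.36, -2.47, -1.02],[-0.83, 1.89, -1.39]]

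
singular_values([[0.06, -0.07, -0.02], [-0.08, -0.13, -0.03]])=[0.16, 0.09]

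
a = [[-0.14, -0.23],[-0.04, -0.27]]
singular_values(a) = [0.38, 0.08]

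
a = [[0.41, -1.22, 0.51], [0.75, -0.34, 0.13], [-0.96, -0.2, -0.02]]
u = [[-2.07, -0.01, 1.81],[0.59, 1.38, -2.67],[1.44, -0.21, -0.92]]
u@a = [[-2.59, 2.17, -1.09], [3.84, -0.66, 0.53], [1.32, -1.50, 0.73]]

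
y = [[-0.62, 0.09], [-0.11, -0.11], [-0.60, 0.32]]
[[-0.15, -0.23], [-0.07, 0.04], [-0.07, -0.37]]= y @ [[0.29, 0.28],[0.33, -0.64]]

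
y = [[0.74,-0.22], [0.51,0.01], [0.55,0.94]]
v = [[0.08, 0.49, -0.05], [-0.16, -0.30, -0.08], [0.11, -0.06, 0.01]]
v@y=[[0.28,-0.06], [-0.32,-0.04], [0.06,-0.02]]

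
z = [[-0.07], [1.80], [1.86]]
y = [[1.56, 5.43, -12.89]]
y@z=[[-14.31]]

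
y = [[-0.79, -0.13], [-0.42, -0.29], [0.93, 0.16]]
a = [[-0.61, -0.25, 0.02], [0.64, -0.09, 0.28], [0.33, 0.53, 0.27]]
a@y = [[0.61, 0.16], [-0.21, -0.01], [-0.23, -0.15]]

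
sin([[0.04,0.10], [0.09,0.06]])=[[0.04, 0.10],[0.09, 0.06]]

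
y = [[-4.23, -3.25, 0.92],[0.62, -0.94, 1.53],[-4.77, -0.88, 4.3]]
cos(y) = [[-4.49, -3.42, 1.01], [1.44, -1.26, 0.21], [-2.45, -1.79, -0.07]]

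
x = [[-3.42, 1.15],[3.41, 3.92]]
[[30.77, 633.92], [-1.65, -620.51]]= x @ [[-7.07, -184.59], [5.73, 2.28]]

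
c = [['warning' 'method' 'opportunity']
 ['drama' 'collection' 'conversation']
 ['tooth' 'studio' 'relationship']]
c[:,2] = ['opportunity', 'conversation', 'relationship']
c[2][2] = 'relationship'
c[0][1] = 'method'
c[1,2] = 'conversation'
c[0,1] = 'method'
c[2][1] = 'studio'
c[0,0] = 'warning'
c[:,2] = ['opportunity', 'conversation', 'relationship']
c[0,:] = ['warning', 'method', 'opportunity']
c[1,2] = 'conversation'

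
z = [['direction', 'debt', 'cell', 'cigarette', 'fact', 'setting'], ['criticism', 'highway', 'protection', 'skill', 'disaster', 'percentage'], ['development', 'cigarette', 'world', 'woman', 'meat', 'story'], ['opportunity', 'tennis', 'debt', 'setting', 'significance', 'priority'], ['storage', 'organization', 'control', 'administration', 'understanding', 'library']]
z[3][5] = 'priority'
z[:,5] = ['setting', 'percentage', 'story', 'priority', 'library']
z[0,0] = 'direction'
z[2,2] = 'world'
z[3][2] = 'debt'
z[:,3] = ['cigarette', 'skill', 'woman', 'setting', 'administration']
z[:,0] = ['direction', 'criticism', 'development', 'opportunity', 'storage']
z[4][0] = 'storage'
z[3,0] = 'opportunity'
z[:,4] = ['fact', 'disaster', 'meat', 'significance', 'understanding']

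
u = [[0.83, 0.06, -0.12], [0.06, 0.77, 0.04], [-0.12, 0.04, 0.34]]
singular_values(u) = [0.88, 0.75, 0.31]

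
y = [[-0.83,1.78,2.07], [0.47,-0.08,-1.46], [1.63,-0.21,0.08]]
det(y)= -3.978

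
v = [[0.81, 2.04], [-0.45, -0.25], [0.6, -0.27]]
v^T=[[0.81, -0.45, 0.6], [2.04, -0.25, -0.27]]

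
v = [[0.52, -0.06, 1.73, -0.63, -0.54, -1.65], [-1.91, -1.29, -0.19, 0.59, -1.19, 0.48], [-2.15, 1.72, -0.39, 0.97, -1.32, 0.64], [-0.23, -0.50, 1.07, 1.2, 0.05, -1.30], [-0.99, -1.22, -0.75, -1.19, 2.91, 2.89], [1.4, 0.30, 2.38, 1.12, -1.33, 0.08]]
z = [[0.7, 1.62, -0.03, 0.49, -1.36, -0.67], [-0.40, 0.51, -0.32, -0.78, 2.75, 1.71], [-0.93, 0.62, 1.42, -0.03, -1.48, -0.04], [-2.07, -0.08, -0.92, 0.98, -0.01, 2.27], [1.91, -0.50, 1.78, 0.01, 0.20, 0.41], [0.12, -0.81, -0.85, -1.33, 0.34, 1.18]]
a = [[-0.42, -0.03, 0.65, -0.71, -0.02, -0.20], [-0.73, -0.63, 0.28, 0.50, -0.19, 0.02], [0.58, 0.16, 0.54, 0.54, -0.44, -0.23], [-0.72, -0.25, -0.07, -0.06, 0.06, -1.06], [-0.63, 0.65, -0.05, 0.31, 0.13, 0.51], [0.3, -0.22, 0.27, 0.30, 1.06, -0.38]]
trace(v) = 3.03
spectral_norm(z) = 4.60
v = a @ z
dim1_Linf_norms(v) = [1.73, 1.91, 2.15, 1.3, 2.91, 2.38]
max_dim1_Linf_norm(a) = 1.06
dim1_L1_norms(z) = [4.87, 6.47, 4.52, 6.33, 4.81, 4.63]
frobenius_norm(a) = 2.85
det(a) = -1.68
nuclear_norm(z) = 15.05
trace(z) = 4.99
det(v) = -227.05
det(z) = 135.74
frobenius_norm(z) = 6.78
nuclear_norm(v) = 16.96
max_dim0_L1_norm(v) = 7.34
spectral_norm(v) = 5.58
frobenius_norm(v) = 7.84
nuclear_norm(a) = 6.76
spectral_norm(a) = 1.58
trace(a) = -0.82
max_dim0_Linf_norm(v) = 2.91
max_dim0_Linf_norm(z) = 2.75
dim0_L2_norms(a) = [1.43, 0.98, 0.93, 1.11, 1.17, 1.27]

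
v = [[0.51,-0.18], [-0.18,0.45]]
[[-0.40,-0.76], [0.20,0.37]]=v@[[-0.74, -1.4], [0.14, 0.26]]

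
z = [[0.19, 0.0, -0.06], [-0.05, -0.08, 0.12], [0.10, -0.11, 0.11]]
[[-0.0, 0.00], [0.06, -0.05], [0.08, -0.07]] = z @ [[-0.04, 0.04],[-0.84, 0.70],[-0.08, 0.06]]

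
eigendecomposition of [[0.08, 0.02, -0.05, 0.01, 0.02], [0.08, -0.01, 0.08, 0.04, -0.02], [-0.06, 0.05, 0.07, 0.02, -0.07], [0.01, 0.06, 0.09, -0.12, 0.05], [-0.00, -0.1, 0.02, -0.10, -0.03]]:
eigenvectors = [[(-0.02+0j), 0.09-0.06j, 0.09+0.06j, (0.81+0j), 0.52+0.00j], [(0.44+0j), 0.03+0.08j, 0.03-0.08j, (0.38+0j), (-0.21+0j)], [-0.21+0.00j, -0.17-0.20j, (-0.17+0.2j), -0.33+0.00j, -0.77+0.00j], [(-0.78+0j), (-0.42+0.43j), (-0.42-0.43j), -0.06+0.00j, -0.25+0.00j], [(-0.41+0j), -0.74+0.00j, -0.74-0.00j, -0.29+0.00j, 0.18+0.00j]]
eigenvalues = [(-0.1+0j), (-0.08+0.07j), (-0.08-0.07j), (0.1+0j), (0.15+0j)]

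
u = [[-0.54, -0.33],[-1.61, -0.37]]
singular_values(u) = [1.76, 0.19]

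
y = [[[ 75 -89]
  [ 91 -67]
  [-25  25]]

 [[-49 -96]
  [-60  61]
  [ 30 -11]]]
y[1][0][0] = -49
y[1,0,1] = -96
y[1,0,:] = [-49, -96]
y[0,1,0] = 91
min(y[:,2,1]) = -11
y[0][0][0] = 75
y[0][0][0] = 75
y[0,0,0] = 75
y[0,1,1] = -67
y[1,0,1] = -96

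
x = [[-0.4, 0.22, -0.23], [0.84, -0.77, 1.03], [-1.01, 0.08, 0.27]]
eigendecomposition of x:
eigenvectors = [[0.29,-0.20,-0.04], [-0.93,-0.86,0.64], [0.23,-0.48,0.76]]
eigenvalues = [-1.29, -0.0, 0.39]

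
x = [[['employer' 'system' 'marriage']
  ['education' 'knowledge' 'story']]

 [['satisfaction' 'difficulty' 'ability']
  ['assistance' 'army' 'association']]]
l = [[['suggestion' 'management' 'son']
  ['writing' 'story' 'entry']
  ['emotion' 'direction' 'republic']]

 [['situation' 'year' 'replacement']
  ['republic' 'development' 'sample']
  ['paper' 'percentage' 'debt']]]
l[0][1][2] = 'entry'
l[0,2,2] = 'republic'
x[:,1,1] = ['knowledge', 'army']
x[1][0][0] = 'satisfaction'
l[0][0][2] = 'son'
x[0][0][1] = 'system'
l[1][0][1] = 'year'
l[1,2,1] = 'percentage'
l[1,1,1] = 'development'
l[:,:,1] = [['management', 'story', 'direction'], ['year', 'development', 'percentage']]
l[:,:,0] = [['suggestion', 'writing', 'emotion'], ['situation', 'republic', 'paper']]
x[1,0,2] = 'ability'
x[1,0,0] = 'satisfaction'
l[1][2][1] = 'percentage'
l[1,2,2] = 'debt'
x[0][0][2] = 'marriage'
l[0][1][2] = 'entry'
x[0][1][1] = 'knowledge'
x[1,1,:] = ['assistance', 'army', 'association']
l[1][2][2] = 'debt'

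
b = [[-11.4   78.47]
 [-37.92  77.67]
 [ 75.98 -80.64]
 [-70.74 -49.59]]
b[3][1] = -49.59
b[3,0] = -70.74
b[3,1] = -49.59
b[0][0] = -11.4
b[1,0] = -37.92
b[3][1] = -49.59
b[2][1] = -80.64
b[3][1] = -49.59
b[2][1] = -80.64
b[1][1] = 77.67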